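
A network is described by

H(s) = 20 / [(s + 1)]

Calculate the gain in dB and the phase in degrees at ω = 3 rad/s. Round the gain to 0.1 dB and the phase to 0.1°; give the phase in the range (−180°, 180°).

At ω = 3 rad/s:
pole (1 + j3·1) = 1 + j3 → |·| ≈ 3.1623, ∠ ≈ 71.57°
|H| = 20 · 1 / (3.1623) ≈ 6.3245
Gain = 20 log₁₀(6.3245) ≈ 16.02 dB
∠H = (0°) − (71.57°) = -71.57°

16.0 dB, -71.6°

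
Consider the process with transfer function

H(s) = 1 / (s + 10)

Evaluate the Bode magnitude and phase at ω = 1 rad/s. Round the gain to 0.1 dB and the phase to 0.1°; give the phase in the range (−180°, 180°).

At s = jω = j1:
pole (s+10): 10 + j1 → |·| = √(10²+1²) = √101 ≈ 10.05, ∠ = arctan(1/10) ≈ 5.71°
|H| = 1 / 10.05 ≈ 0.099502
Gain = 20 log₁₀(0.099502) ≈ -20.04 dB
∠H = 0.00° − 5.71° = -5.71°

-20.0 dB, -5.7°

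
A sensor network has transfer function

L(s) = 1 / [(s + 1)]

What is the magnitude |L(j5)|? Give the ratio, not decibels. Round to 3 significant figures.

At ω = 5 rad/s:
pole (1 + j5·1) = 1 + j5 → |·| ≈ 5.099, ∠ ≈ 78.69°
|L| = 1 · 1 / (5.099) ≈ 0.19612

0.196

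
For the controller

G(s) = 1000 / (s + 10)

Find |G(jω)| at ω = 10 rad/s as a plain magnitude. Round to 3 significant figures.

Substitute s = j10:
Numerator: 1000 = 1000 + j0
Denominator: (j10) + 10 = 10 + j10
|N| = √(1000² + 0²) ≈ 1000, ∠N ≈ 0.00°
|D| = √(10² + 10²) ≈ 14.142, ∠D ≈ 45.00°
|G| = 1000 / 14.142 ≈ 70.711

70.7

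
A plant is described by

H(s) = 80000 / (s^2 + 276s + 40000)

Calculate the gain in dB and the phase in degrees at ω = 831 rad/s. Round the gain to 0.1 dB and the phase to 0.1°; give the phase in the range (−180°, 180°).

-18.7 dB, -160.6°

At s = jω = j831:
quadratic: (j831)² + 276·j831 + 40000 = -650561 + j229356 → |·| ≈ 6.8981e+05, ∠ ≈ 160.58°
|H| = 80000 / 6.8981e+05 ≈ 0.11597
Gain = 20 log₁₀(0.11597) ≈ -18.71 dB
∠H = 0.00° − 160.58° = -160.58°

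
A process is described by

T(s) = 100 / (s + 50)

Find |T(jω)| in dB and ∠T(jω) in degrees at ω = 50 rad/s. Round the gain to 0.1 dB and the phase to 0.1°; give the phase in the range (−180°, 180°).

3.0 dB, -45.0°

At s = jω = j50:
pole (s+50): 50 + j50 → |·| = √(50²+50²) = √5000 ≈ 70.711, ∠ = arctan(50/50) ≈ 45.00°
|T| = 100 / 70.711 ≈ 1.4142
Gain = 20 log₁₀(1.4142) ≈ 3.01 dB
∠T = 0.00° − 45.00° = -45.00°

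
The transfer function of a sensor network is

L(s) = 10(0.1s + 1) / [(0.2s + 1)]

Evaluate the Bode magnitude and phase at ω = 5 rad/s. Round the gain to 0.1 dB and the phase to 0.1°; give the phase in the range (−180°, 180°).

18.0 dB, -18.4°

At ω = 5 rad/s:
zero (1 + j5·0.1) = 1 + j0.5 → |·| ≈ 1.118, ∠ ≈ 26.57°
pole (1 + j5·0.2) = 1 + j1 → |·| ≈ 1.4142, ∠ ≈ 45.00°
|L| = 10 · 1.118 / (1.4142) ≈ 7.9055
Gain = 20 log₁₀(7.9055) ≈ 17.96 dB
∠L = (26.57°) − (45.00°) = -18.43°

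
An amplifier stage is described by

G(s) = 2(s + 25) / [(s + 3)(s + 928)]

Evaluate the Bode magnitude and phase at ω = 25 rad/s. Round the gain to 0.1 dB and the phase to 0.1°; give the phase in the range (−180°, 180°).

-50.4 dB, -39.7°

At s = jω = j25:
zero (s+25): 25 + j25 → |·| = √(25²+25²) = √1250 ≈ 35.355, ∠ = arctan(25/25) ≈ 45.00°
pole (s+3): 3 + j25 → |·| = √(3²+25²) = √634 ≈ 25.179, ∠ = arctan(25/3) ≈ 83.16°
pole (s+928): 928 + j25 → |·| = √(928²+25²) = √861809 ≈ 928.34, ∠ = arctan(25/928) ≈ 1.54°
|G| = 2 · 35.355 / 23375 ≈ 0.003025
Gain = 20 log₁₀(0.003025) ≈ -50.39 dB
∠G = 45.00° − 84.70° = -39.70°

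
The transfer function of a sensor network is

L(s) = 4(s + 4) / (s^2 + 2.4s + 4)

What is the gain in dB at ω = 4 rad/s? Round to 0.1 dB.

3.4 dB

At s = jω = j4:
zero (s+4): 4 + j4 → |·| = √(4²+4²) = √32 ≈ 5.6569, ∠ = arctan(4/4) ≈ 45.00°
quadratic: (j4)² + 2.4·j4 + 4 = -12 + j9.6 → |·| ≈ 15.367, ∠ ≈ 141.34°
|L| = 4 · 5.6569 / 15.367 ≈ 1.4725
Gain = 20 log₁₀(1.4725) ≈ 3.36 dB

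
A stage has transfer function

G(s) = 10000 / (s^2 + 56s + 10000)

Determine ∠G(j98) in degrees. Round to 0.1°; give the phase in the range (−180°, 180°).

At s = jω = j98:
quadratic: (j98)² + 56·j98 + 10000 = 396 + j5488 → |·| ≈ 5502.3, ∠ ≈ 85.87°
∠G = 0.00° − 85.87° = -85.87°

-85.9°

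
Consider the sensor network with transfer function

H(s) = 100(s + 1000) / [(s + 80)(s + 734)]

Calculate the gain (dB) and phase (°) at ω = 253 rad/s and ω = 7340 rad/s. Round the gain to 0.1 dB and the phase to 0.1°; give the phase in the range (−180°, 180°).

At s = jω = j253:
zero (s+1000): 1000 + j253 → |·| = √(1000²+253²) = √1064009 ≈ 1031.5, ∠ = arctan(253/1000) ≈ 14.20°
pole (s+80): 80 + j253 → |·| = √(80²+253²) = √70409 ≈ 265.35, ∠ = arctan(253/80) ≈ 72.45°
pole (s+734): 734 + j253 → |·| = √(734²+253²) = √602765 ≈ 776.38, ∠ = arctan(253/734) ≈ 19.02°
|H| = 100 · 1031.5 / 2.0601e+05 ≈ 0.5007
Gain = 20 log₁₀(0.5007) ≈ -6.01 dB
∠H = 14.20° − 91.47° = -77.27°

At s = jω = j7340:
zero (s+1000): 1000 + j7340 → |·| = √(1000²+7340²) = √54875600 ≈ 7407.8, ∠ = arctan(7340/1000) ≈ 82.24°
pole (s+80): 80 + j7340 → |·| = √(80²+7340²) = √53882000 ≈ 7340.4, ∠ = arctan(7340/80) ≈ 89.38°
pole (s+734): 734 + j7340 → |·| = √(734²+7340²) = √54414356 ≈ 7376.6, ∠ = arctan(7340/734) ≈ 84.29°
|H| = 100 · 7407.8 / 5.4147e+07 ≈ 0.013681
Gain = 20 log₁₀(0.013681) ≈ -37.28 dB
∠H = 82.24° − 173.67° = -91.43°

ω = 253: -6.0 dB, -77.3°; ω = 7340: -37.3 dB, -91.4°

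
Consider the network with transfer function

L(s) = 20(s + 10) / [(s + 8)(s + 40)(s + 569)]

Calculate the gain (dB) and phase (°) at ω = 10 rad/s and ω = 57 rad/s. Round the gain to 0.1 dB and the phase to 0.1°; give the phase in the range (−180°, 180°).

ω = 10: -60.5 dB, -21.4°; ω = 57: -65.9 dB, -62.6°

At s = jω = j10:
zero (s+10): 10 + j10 → |·| = √(10²+10²) = √200 ≈ 14.142, ∠ = arctan(10/10) ≈ 45.00°
pole (s+8): 8 + j10 → |·| = √(8²+10²) = √164 ≈ 12.806, ∠ = arctan(10/8) ≈ 51.34°
pole (s+40): 40 + j10 → |·| = √(40²+10²) = √1700 ≈ 41.231, ∠ = arctan(10/40) ≈ 14.04°
pole (s+569): 569 + j10 → |·| = √(569²+10²) = √323861 ≈ 569.09, ∠ = arctan(10/569) ≈ 1.01°
|L| = 20 · 14.142 / 3.0048e+05 ≈ 0.00094129
Gain = 20 log₁₀(0.00094129) ≈ -60.53 dB
∠L = 45.00° − 66.39° = -21.39°

At s = jω = j57:
zero (s+10): 10 + j57 → |·| = √(10²+57²) = √3349 ≈ 57.871, ∠ = arctan(57/10) ≈ 80.05°
pole (s+8): 8 + j57 → |·| = √(8²+57²) = √3313 ≈ 57.559, ∠ = arctan(57/8) ≈ 82.01°
pole (s+40): 40 + j57 → |·| = √(40²+57²) = √4849 ≈ 69.635, ∠ = arctan(57/40) ≈ 54.94°
pole (s+569): 569 + j57 → |·| = √(569²+57²) = √327010 ≈ 571.85, ∠ = arctan(57/569) ≈ 5.72°
|L| = 20 · 57.871 / 2.292e+06 ≈ 0.00050498
Gain = 20 log₁₀(0.00050498) ≈ -65.93 dB
∠L = 80.05° − 142.67° = -62.62°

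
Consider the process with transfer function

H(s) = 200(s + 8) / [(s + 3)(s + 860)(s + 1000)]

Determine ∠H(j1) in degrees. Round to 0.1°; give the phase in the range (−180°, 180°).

At s = jω = j1:
zero (s+8): 8 + j1 → |·| = √(8²+1²) = √65 ≈ 8.0623, ∠ = arctan(1/8) ≈ 7.13°
pole (s+3): 3 + j1 → |·| = √(3²+1²) = √10 ≈ 3.1623, ∠ = arctan(1/3) ≈ 18.43°
pole (s+860): 860 + j1 → |·| = √(860²+1²) = √739601 ≈ 860, ∠ = arctan(1/860) ≈ 0.07°
pole (s+1000): 1000 + j1 → |·| = √(1000²+1²) = √1000001 ≈ 1000, ∠ = arctan(1/1000) ≈ 0.06°
∠H = 7.13° − 18.56° = -11.43°

-11.4°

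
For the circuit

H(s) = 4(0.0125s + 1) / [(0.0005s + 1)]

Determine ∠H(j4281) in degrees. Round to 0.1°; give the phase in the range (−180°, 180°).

At ω = 4281 rad/s:
zero (1 + j4281·0.0125) = 1 + j53.5125 → |·| ≈ 53.522, ∠ ≈ 88.93°
pole (1 + j4281·0.0005) = 1 + j2.1405 → |·| ≈ 2.3626, ∠ ≈ 64.96°
∠H = (88.93°) − (64.96°) = 23.97°

24.0°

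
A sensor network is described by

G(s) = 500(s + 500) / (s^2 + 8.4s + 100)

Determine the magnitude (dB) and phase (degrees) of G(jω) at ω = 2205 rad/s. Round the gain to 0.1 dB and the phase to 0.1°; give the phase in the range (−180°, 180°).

-12.7 dB, -102.6°

At s = jω = j2205:
zero (s+500): 500 + j2205 → |·| = √(500²+2205²) = √5112025 ≈ 2261, ∠ = arctan(2205/500) ≈ 77.22°
quadratic: (j2205)² + 8.4·j2205 + 100 = -4861925 + j18522 → |·| ≈ 4.862e+06, ∠ ≈ 179.78°
|G| = 500 · 2261 / 4.862e+06 ≈ 0.23252
Gain = 20 log₁₀(0.23252) ≈ -12.67 dB
∠G = 77.22° − 179.78° = -102.56°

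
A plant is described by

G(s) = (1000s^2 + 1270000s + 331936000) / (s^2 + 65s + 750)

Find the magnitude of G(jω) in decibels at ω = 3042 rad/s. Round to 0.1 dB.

Substitute s = j3042:
Numerator: 1000(j3042)^2 + 1270000(j3042) + 331936000 = -8921828000 + j3863340000
Denominator: (j3042)^2 + 65(j3042) + 750 = -9253014 + j197730
|N| = √(8921828000² + 3863340000²) ≈ 9.7224e+09, ∠N ≈ 156.59°
|D| = √(9253014² + 197730²) ≈ 9.2551e+06, ∠D ≈ 178.78°
|G| = 9.7224e+09 / 9.2551e+06 ≈ 1050.5
Gain = 20 log₁₀(1050.5) ≈ 60.43 dB

60.4 dB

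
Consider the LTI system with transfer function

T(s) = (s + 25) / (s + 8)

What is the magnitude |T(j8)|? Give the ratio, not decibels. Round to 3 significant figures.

2.32

At s = jω = j8:
zero (s+25): 25 + j8 → |·| = √(25²+8²) = √689 ≈ 26.249, ∠ = arctan(8/25) ≈ 17.74°
pole (s+8): 8 + j8 → |·| = √(8²+8²) = √128 ≈ 11.314, ∠ = arctan(8/8) ≈ 45.00°
|T| = 1 · 26.249 / 11.314 ≈ 2.32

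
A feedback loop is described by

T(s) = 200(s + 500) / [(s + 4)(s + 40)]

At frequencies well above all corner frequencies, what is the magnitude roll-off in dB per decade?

Each pole contributes −20 dB/decade at high frequency; each zero contributes +20 dB/decade.
Net: 1 zero(s) − 2 pole(s) → -20 dB/decade.

-20 dB/decade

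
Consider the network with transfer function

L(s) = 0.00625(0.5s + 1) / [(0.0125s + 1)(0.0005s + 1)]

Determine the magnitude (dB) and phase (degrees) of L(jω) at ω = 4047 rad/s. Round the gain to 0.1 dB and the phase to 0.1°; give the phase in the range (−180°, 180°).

At ω = 4047 rad/s:
zero (1 + j4047·0.5) = 1 + j2023.5 → |·| ≈ 2023.5, ∠ ≈ 89.97°
pole (1 + j4047·0.0125) = 1 + j50.5875 → |·| ≈ 50.597, ∠ ≈ 88.87°
pole (1 + j4047·0.0005) = 1 + j2.0235 → |·| ≈ 2.2571, ∠ ≈ 63.70°
|L| = 0.00625 · 2023.5 / (50.597 · 2.2571) ≈ 0.11074
Gain = 20 log₁₀(0.11074) ≈ -19.11 dB
∠L = (89.97°) − (88.87° + 63.70°) = -62.60°

-19.1 dB, -62.6°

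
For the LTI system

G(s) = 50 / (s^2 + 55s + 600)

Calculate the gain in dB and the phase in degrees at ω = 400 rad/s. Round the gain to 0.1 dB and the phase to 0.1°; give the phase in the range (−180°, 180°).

Substitute s = j400:
Numerator: 50 = 50 + j0
Denominator: (j400)^2 + 55(j400) + 600 = -159400 + j22000
|N| = √(50² + 0²) ≈ 50, ∠N ≈ 0.00°
|D| = √(159400² + 22000²) ≈ 1.6091e+05, ∠D ≈ 172.14°
|G| = 50 / 1.6091e+05 ≈ 0.00031073
Gain = 20 log₁₀(0.00031073) ≈ -70.15 dB
∠G = 0.00° − 172.14° = -172.14°

-70.2 dB, -172.1°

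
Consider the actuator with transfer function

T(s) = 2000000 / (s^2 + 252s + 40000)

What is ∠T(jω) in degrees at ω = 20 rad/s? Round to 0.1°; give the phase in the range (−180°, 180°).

At s = jω = j20:
quadratic: (j20)² + 252·j20 + 40000 = 39600 + j5040 → |·| ≈ 39919, ∠ ≈ 7.25°
∠T = 0.00° − 7.25° = -7.25°

-7.3°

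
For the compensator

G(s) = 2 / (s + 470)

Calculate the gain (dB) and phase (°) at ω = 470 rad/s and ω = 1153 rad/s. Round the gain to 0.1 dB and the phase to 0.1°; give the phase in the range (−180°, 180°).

At s = jω = j470:
pole (s+470): 470 + j470 → |·| = √(470²+470²) = √441800 ≈ 664.68, ∠ = arctan(470/470) ≈ 45.00°
|G| = 2 / 664.68 ≈ 0.003009
Gain = 20 log₁₀(0.003009) ≈ -50.43 dB
∠G = 0.00° − 45.00° = -45.00°

At s = jω = j1153:
pole (s+470): 470 + j1153 → |·| = √(470²+1153²) = √1550309 ≈ 1245.1, ∠ = arctan(1153/470) ≈ 67.82°
|G| = 2 / 1245.1 ≈ 0.0016063
Gain = 20 log₁₀(0.0016063) ≈ -55.88 dB
∠G = 0.00° − 67.82° = -67.82°

ω = 470: -50.4 dB, -45.0°; ω = 1153: -55.9 dB, -67.8°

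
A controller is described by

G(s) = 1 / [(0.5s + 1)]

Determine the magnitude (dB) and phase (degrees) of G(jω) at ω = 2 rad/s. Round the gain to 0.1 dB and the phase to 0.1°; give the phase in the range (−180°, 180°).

-3.0 dB, -45.0°

At ω = 2 rad/s:
pole (1 + j2·0.5) = 1 + j1 → |·| ≈ 1.4142, ∠ ≈ 45.00°
|G| = 1 · 1 / (1.4142) ≈ 0.70711
Gain = 20 log₁₀(0.70711) ≈ -3.01 dB
∠G = (0°) − (45.00°) = -45.00°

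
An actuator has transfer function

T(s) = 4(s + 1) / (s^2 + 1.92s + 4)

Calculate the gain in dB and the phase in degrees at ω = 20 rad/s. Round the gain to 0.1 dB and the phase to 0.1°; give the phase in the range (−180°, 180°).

-13.9 dB, -87.3°

At s = jω = j20:
zero (s+1): 1 + j20 → |·| = √(1²+20²) = √401 ≈ 20.025, ∠ = arctan(20/1) ≈ 87.14°
quadratic: (j20)² + 1.92·j20 + 4 = -396 + j38.4 → |·| ≈ 397.86, ∠ ≈ 174.46°
|T| = 4 · 20.025 / 397.86 ≈ 0.20133
Gain = 20 log₁₀(0.20133) ≈ -13.92 dB
∠T = 87.14° − 174.46° = -87.32°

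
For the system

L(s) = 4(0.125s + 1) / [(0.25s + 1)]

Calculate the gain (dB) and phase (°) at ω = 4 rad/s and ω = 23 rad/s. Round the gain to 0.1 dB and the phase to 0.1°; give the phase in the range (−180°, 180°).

At ω = 4 rad/s:
zero (1 + j4·0.125) = 1 + j0.5 → |·| ≈ 1.118, ∠ ≈ 26.57°
pole (1 + j4·0.25) = 1 + j1 → |·| ≈ 1.4142, ∠ ≈ 45.00°
|L| = 4 · 1.118 / (1.4142) ≈ 3.1622
Gain = 20 log₁₀(3.1622) ≈ 10.00 dB
∠L = (26.57°) − (45.00°) = -18.43°

At ω = 23 rad/s:
zero (1 + j23·0.125) = 1 + j2.875 → |·| ≈ 3.0439, ∠ ≈ 70.82°
pole (1 + j23·0.25) = 1 + j5.75 → |·| ≈ 5.8363, ∠ ≈ 80.13°
|L| = 4 · 3.0439 / (5.8363) ≈ 2.0862
Gain = 20 log₁₀(2.0862) ≈ 6.39 dB
∠L = (70.82°) − (80.13°) = -9.31°

ω = 4: 10.0 dB, -18.4°; ω = 23: 6.4 dB, -9.3°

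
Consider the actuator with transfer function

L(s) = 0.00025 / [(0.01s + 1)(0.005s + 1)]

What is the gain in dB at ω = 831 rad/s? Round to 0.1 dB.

-103.1 dB

At ω = 831 rad/s:
pole (1 + j831·0.01) = 1 + j8.31 → |·| ≈ 8.37, ∠ ≈ 83.14°
pole (1 + j831·0.005) = 1 + j4.155 → |·| ≈ 4.2736, ∠ ≈ 76.47°
|L| = 0.00025 · 1 / (8.37 · 4.2736) ≈ 6.9891e-06
Gain = 20 log₁₀(6.9891e-06) ≈ -103.11 dB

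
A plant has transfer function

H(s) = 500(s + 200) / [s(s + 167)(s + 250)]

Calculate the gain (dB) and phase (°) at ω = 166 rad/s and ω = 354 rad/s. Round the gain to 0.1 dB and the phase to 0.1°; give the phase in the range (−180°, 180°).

At s = jω = j166:
zero (s+200): 200 + j166 → |·| = √(200²+166²) = √67556 ≈ 259.92, ∠ = arctan(166/200) ≈ 39.69°
pole (s+167): 167 + j166 → |·| = √(167²+166²) = √55445 ≈ 235.47, ∠ = arctan(166/167) ≈ 44.83°
pole (s+250): 250 + j166 → |·| = √(250²+166²) = √90056 ≈ 300.09, ∠ = arctan(166/250) ≈ 33.58°
pole at origin: |s| = 166, ∠ = 90.00° (in denominator)
|H| = 500 · 259.92 / 1.173e+07 ≈ 0.011079
Gain = 20 log₁₀(0.011079) ≈ -39.11 dB
∠H = 39.69° − 168.41° = -128.72°

At s = jω = j354:
zero (s+200): 200 + j354 → |·| = √(200²+354²) = √165316 ≈ 406.59, ∠ = arctan(354/200) ≈ 60.53°
pole (s+167): 167 + j354 → |·| = √(167²+354²) = √153205 ≈ 391.41, ∠ = arctan(354/167) ≈ 64.74°
pole (s+250): 250 + j354 → |·| = √(250²+354²) = √187816 ≈ 433.38, ∠ = arctan(354/250) ≈ 54.77°
pole at origin: |s| = 354, ∠ = 90.00° (in denominator)
|H| = 500 · 406.59 / 6.0049e+07 ≈ 0.0033855
Gain = 20 log₁₀(0.0033855) ≈ -49.41 dB
∠H = 60.53° − 209.51° = -148.98°

ω = 166: -39.1 dB, -128.7°; ω = 354: -49.4 dB, -149.0°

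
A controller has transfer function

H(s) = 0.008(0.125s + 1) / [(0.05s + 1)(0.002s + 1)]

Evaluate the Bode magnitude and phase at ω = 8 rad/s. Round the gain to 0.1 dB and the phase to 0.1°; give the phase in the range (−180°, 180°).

At ω = 8 rad/s:
zero (1 + j8·0.125) = 1 + j1 → |·| ≈ 1.4142, ∠ ≈ 45.00°
pole (1 + j8·0.05) = 1 + j0.4 → |·| ≈ 1.077, ∠ ≈ 21.80°
pole (1 + j8·0.002) = 1 + j0.016 → |·| ≈ 1.0001, ∠ ≈ 0.92°
|H| = 0.008 · 1.4142 / (1.077 · 1.0001) ≈ 0.010504
Gain = 20 log₁₀(0.010504) ≈ -39.57 dB
∠H = (45.00°) − (21.80° + 0.92°) = 22.28°

-39.6 dB, 22.3°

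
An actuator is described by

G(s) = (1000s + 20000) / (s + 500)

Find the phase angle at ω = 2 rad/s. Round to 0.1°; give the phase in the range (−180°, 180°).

Substitute s = j2:
Numerator: 1000(j2) + 20000 = 20000 + j2000
Denominator: (j2) + 500 = 500 + j2
|N| = √(20000² + 2000²) ≈ 20100, ∠N ≈ 5.71°
|D| = √(500² + 2²) ≈ 500, ∠D ≈ 0.23°
∠G = 5.71° − 0.23° = 5.48°

5.5°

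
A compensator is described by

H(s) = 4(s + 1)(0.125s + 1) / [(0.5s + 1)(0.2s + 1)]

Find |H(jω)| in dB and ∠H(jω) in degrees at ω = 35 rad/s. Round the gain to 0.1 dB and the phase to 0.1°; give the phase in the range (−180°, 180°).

14.1 dB, -3.1°

At ω = 35 rad/s:
zero (1 + j35·1) = 1 + j35 → |·| ≈ 35.014, ∠ ≈ 88.36°
zero (1 + j35·0.125) = 1 + j4.375 → |·| ≈ 4.4878, ∠ ≈ 77.12°
pole (1 + j35·0.5) = 1 + j17.5 → |·| ≈ 17.529, ∠ ≈ 86.73°
pole (1 + j35·0.2) = 1 + j7 → |·| ≈ 7.0711, ∠ ≈ 81.87°
|H| = 4 · 35.014 · 4.4878 / (17.529 · 7.0711) ≈ 5.071
Gain = 20 log₁₀(5.071) ≈ 14.10 dB
∠H = (88.36° + 77.12°) − (86.73° + 81.87°) = -3.12°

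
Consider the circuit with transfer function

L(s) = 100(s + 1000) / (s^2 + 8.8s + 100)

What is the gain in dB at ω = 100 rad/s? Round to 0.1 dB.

At s = jω = j100:
zero (s+1000): 1000 + j100 → |·| = √(1000²+100²) = √1010000 ≈ 1005, ∠ = arctan(100/1000) ≈ 5.71°
quadratic: (j100)² + 8.8·j100 + 100 = -9900 + j880 → |·| ≈ 9939, ∠ ≈ 174.92°
|L| = 100 · 1005 / 9939 ≈ 10.112
Gain = 20 log₁₀(10.112) ≈ 20.10 dB

20.1 dB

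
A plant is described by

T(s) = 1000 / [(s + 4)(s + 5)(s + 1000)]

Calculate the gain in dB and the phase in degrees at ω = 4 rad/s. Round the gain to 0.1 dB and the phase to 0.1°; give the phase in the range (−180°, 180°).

-31.2 dB, -83.9°

At s = jω = j4:
pole (s+4): 4 + j4 → |·| = √(4²+4²) = √32 ≈ 5.6569, ∠ = arctan(4/4) ≈ 45.00°
pole (s+5): 5 + j4 → |·| = √(5²+4²) = √41 ≈ 6.4031, ∠ = arctan(4/5) ≈ 38.66°
pole (s+1000): 1000 + j4 → |·| = √(1000²+4²) = √1000016 ≈ 1000, ∠ = arctan(4/1000) ≈ 0.23°
|T| = 1000 / 36222 ≈ 0.027608
Gain = 20 log₁₀(0.027608) ≈ -31.18 dB
∠T = 0.00° − 83.89° = -83.89°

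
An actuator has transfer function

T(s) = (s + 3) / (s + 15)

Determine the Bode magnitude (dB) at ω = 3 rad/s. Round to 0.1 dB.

-11.1 dB

At s = jω = j3:
zero (s+3): 3 + j3 → |·| = √(3²+3²) = √18 ≈ 4.2426, ∠ = arctan(3/3) ≈ 45.00°
pole (s+15): 15 + j3 → |·| = √(15²+3²) = √234 ≈ 15.297, ∠ = arctan(3/15) ≈ 11.31°
|T| = 1 · 4.2426 / 15.297 ≈ 0.27735
Gain = 20 log₁₀(0.27735) ≈ -11.14 dB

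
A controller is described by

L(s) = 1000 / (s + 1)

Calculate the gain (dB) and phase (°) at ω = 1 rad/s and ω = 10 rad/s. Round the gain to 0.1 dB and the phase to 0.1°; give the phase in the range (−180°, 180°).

Substitute s = j1:
Numerator: 1000 = 1000 + j0
Denominator: (j1) + 1 = 1 + j1
|N| = √(1000² + 0²) ≈ 1000, ∠N ≈ 0.00°
|D| = √(1² + 1²) ≈ 1.4142, ∠D ≈ 45.00°
|L| = 1000 / 1.4142 ≈ 707.11
Gain = 20 log₁₀(707.11) ≈ 56.99 dB
∠L = 0.00° − 45.00° = -45.00°

Substitute s = j10:
Numerator: 1000 = 1000 + j0
Denominator: (j10) + 1 = 1 + j10
|N| = √(1000² + 0²) ≈ 1000, ∠N ≈ 0.00°
|D| = √(1² + 10²) ≈ 10.05, ∠D ≈ 84.29°
|L| = 1000 / 10.05 ≈ 99.502
Gain = 20 log₁₀(99.502) ≈ 39.96 dB
∠L = 0.00° − 84.29° = -84.29°

ω = 1: 57.0 dB, -45.0°; ω = 10: 40.0 dB, -84.3°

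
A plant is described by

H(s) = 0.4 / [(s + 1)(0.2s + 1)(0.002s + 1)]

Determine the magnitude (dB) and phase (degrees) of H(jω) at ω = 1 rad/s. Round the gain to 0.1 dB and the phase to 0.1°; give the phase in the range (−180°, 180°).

At ω = 1 rad/s:
pole (1 + j1·1) = 1 + j1 → |·| ≈ 1.4142, ∠ ≈ 45.00°
pole (1 + j1·0.2) = 1 + j0.2 → |·| ≈ 1.0198, ∠ ≈ 11.31°
pole (1 + j1·0.002) = 1 + j0.002 → |·| ≈ 1, ∠ ≈ 0.11°
|H| = 0.4 · 1 / (1.4142 · 1.0198 · 1) ≈ 0.27735
Gain = 20 log₁₀(0.27735) ≈ -11.14 dB
∠H = (0°) − (45.00° + 11.31° + 0.11°) = -56.42°

-11.1 dB, -56.4°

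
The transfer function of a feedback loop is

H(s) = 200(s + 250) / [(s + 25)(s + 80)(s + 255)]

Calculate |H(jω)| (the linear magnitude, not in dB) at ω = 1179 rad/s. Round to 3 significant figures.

0.000143

At s = jω = j1179:
zero (s+250): 250 + j1179 → |·| = √(250²+1179²) = √1452541 ≈ 1205.2, ∠ = arctan(1179/250) ≈ 78.03°
pole (s+25): 25 + j1179 → |·| = √(25²+1179²) = √1390666 ≈ 1179.3, ∠ = arctan(1179/25) ≈ 88.79°
pole (s+80): 80 + j1179 → |·| = √(80²+1179²) = √1396441 ≈ 1181.7, ∠ = arctan(1179/80) ≈ 86.12°
pole (s+255): 255 + j1179 → |·| = √(255²+1179²) = √1455066 ≈ 1206.3, ∠ = arctan(1179/255) ≈ 77.80°
|H| = 200 · 1205.2 / 1.6811e+09 ≈ 0.00014338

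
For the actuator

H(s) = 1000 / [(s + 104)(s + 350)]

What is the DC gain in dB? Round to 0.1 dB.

-31.2 dB

H(0) = 1000 / (104·350) ≈ 0.027473
20 log₁₀(0.027473) ≈ -31.22 dB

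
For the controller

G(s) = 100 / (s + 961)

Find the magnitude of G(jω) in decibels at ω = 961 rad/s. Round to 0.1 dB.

-22.7 dB

Substitute s = j961:
Numerator: 100 = 100 + j0
Denominator: (j961) + 961 = 961 + j961
|N| = √(100² + 0²) ≈ 100, ∠N ≈ 0.00°
|D| = √(961² + 961²) ≈ 1359.1, ∠D ≈ 45.00°
|G| = 100 / 1359.1 ≈ 0.073578
Gain = 20 log₁₀(0.073578) ≈ -22.67 dB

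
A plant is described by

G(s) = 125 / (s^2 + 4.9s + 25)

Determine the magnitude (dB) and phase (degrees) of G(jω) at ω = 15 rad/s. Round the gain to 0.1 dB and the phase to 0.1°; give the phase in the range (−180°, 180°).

At s = jω = j15:
quadratic: (j15)² + 4.9·j15 + 25 = -200 + j73.5 → |·| ≈ 213.08, ∠ ≈ 159.82°
|G| = 125 / 213.08 ≈ 0.58663
Gain = 20 log₁₀(0.58663) ≈ -4.63 dB
∠G = 0.00° − 159.82° = -159.82°

-4.6 dB, -159.8°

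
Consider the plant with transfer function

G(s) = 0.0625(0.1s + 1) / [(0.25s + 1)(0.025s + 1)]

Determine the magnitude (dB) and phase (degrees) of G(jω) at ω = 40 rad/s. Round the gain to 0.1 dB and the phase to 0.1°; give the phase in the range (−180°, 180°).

At ω = 40 rad/s:
zero (1 + j40·0.1) = 1 + j4 → |·| ≈ 4.1231, ∠ ≈ 75.96°
pole (1 + j40·0.25) = 1 + j10 → |·| ≈ 10.05, ∠ ≈ 84.29°
pole (1 + j40·0.025) = 1 + j1 → |·| ≈ 1.4142, ∠ ≈ 45.00°
|G| = 0.0625 · 4.1231 / (10.05 · 1.4142) ≈ 0.018131
Gain = 20 log₁₀(0.018131) ≈ -34.83 dB
∠G = (75.96°) − (84.29° + 45.00°) = -53.33°

-34.8 dB, -53.3°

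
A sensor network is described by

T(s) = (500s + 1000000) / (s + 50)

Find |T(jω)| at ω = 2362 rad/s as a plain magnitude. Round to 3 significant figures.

655

Substitute s = j2362:
Numerator: 500(j2362) + 1000000 = 1000000 + j1181000
Denominator: (j2362) + 50 = 50 + j2362
|N| = √(1000000² + 1181000²) ≈ 1.5475e+06, ∠N ≈ 49.74°
|D| = √(50² + 2362²) ≈ 2362.5, ∠D ≈ 88.79°
|T| = 1.5475e+06 / 2362.5 ≈ 655.03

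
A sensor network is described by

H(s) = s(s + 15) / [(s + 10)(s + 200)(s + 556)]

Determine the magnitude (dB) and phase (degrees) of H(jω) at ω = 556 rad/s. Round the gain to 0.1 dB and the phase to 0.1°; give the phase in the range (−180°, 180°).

At s = jω = j556:
zero (s+15): 15 + j556 → |·| = √(15²+556²) = √309361 ≈ 556.2, ∠ = arctan(556/15) ≈ 88.45°
zero at origin: s = j556 → |·| = 556, ∠ = 90.00°
pole (s+10): 10 + j556 → |·| = √(10²+556²) = √309236 ≈ 556.09, ∠ = arctan(556/10) ≈ 88.97°
pole (s+200): 200 + j556 → |·| = √(200²+556²) = √349136 ≈ 590.88, ∠ = arctan(556/200) ≈ 70.22°
pole (s+556): 556 + j556 → |·| = √(556²+556²) = √618272 ≈ 786.3, ∠ = arctan(556/556) ≈ 45.00°
|H| = 1 · 3.0925e+05 / 2.5836e+08 ≈ 0.001197
Gain = 20 log₁₀(0.001197) ≈ -58.44 dB
∠H = 178.45° − 204.19° = -25.74°

-58.4 dB, -25.7°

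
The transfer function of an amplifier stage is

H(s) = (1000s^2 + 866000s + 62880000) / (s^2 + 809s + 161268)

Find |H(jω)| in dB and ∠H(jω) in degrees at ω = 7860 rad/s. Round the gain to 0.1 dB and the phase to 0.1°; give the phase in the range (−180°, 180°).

Substitute s = j7860:
Numerator: 1000(j7860)^2 + 866000(j7860) + 62880000 = -61716720000 + j6806760000
Denominator: (j7860)^2 + 809(j7860) + 161268 = -61618332 + j6358740
|N| = √(61716720000² + 6806760000²) ≈ 6.2091e+10, ∠N ≈ 173.71°
|D| = √(61618332² + 6358740²) ≈ 6.1946e+07, ∠D ≈ 174.11°
|H| = 6.2091e+10 / 6.1946e+07 ≈ 1002.3
Gain = 20 log₁₀(1002.3) ≈ 60.02 dB
∠H = 173.71° − 174.11° = -0.40°

60.0 dB, -0.4°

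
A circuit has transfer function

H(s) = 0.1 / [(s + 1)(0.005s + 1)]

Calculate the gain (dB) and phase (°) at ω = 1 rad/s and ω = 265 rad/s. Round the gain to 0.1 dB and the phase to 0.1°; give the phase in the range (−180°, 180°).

ω = 1: -23.0 dB, -45.3°; ω = 265: -72.9 dB, -142.7°

At ω = 1 rad/s:
pole (1 + j1·1) = 1 + j1 → |·| ≈ 1.4142, ∠ ≈ 45.00°
pole (1 + j1·0.005) = 1 + j0.005 → |·| ≈ 1, ∠ ≈ 0.29°
|H| = 0.1 · 1 / (1.4142 · 1) ≈ 0.070711
Gain = 20 log₁₀(0.070711) ≈ -23.01 dB
∠H = (0°) − (45.00° + 0.29°) = -45.29°

At ω = 265 rad/s:
pole (1 + j265·1) = 1 + j265 → |·| ≈ 265, ∠ ≈ 89.78°
pole (1 + j265·0.005) = 1 + j1.325 → |·| ≈ 1.66, ∠ ≈ 52.96°
|H| = 0.1 · 1 / (265 · 1.66) ≈ 0.00022732
Gain = 20 log₁₀(0.00022732) ≈ -72.87 dB
∠H = (0°) − (89.78° + 52.96°) = -142.74°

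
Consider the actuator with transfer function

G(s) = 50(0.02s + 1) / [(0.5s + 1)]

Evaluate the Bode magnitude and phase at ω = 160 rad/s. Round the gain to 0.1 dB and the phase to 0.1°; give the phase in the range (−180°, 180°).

6.4 dB, -16.6°

At ω = 160 rad/s:
zero (1 + j160·0.02) = 1 + j3.2 → |·| ≈ 3.3526, ∠ ≈ 72.65°
pole (1 + j160·0.5) = 1 + j80 → |·| ≈ 80.006, ∠ ≈ 89.28°
|G| = 50 · 3.3526 / (80.006) ≈ 2.0952
Gain = 20 log₁₀(2.0952) ≈ 6.42 dB
∠G = (72.65°) − (89.28°) = -16.63°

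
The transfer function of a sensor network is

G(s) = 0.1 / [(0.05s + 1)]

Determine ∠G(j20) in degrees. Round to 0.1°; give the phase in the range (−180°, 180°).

At ω = 20 rad/s:
pole (1 + j20·0.05) = 1 + j1 → |·| ≈ 1.4142, ∠ ≈ 45.00°
∠G = (0°) − (45.00°) = -45.00°

-45.0°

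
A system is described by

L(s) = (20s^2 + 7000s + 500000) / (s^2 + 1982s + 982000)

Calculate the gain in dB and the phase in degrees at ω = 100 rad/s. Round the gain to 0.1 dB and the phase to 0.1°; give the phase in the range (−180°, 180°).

-2.3 dB, 55.3°

Substitute s = j100:
Numerator: 20(j100)^2 + 7000(j100) + 500000 = 300000 + j700000
Denominator: (j100)^2 + 1982(j100) + 982000 = 972000 + j198200
|N| = √(300000² + 700000²) ≈ 7.6158e+05, ∠N ≈ 66.80°
|D| = √(972000² + 198200²) ≈ 9.92e+05, ∠D ≈ 11.53°
|L| = 7.6158e+05 / 9.92e+05 ≈ 0.76772
Gain = 20 log₁₀(0.76772) ≈ -2.30 dB
∠L = 66.80° − 11.53° = 55.27°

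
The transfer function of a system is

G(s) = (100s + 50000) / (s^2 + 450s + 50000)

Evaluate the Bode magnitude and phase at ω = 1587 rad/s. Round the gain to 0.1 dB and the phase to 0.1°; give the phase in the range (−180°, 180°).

Substitute s = j1587:
Numerator: 100(j1587) + 50000 = 50000 + j158700
Denominator: (j1587)^2 + 450(j1587) + 50000 = -2468569 + j714150
|N| = √(50000² + 158700²) ≈ 1.6639e+05, ∠N ≈ 72.51°
|D| = √(2468569² + 714150²) ≈ 2.5698e+06, ∠D ≈ 163.86°
|G| = 1.6639e+05 / 2.5698e+06 ≈ 0.064748
Gain = 20 log₁₀(0.064748) ≈ -23.78 dB
∠G = 72.51° − 163.86° = -91.35°

-23.8 dB, -91.4°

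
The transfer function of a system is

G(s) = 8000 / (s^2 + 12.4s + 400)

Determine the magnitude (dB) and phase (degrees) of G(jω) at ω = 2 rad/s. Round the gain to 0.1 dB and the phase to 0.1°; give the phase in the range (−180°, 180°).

At s = jω = j2:
quadratic: (j2)² + 12.4·j2 + 400 = 396 + j24.8 → |·| ≈ 396.78, ∠ ≈ 3.58°
|G| = 8000 / 396.78 ≈ 20.162
Gain = 20 log₁₀(20.162) ≈ 26.09 dB
∠G = 0.00° − 3.58° = -3.58°

26.1 dB, -3.6°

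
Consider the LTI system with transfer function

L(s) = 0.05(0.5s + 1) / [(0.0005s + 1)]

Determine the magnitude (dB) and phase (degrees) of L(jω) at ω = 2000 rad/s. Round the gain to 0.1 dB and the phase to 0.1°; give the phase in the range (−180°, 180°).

At ω = 2000 rad/s:
zero (1 + j2000·0.5) = 1 + j1000 → |·| ≈ 1000, ∠ ≈ 89.94°
pole (1 + j2000·0.0005) = 1 + j1 → |·| ≈ 1.4142, ∠ ≈ 45.00°
|L| = 0.05 · 1000 / (1.4142) ≈ 35.356
Gain = 20 log₁₀(35.356) ≈ 30.97 dB
∠L = (89.94°) − (45.00°) = 44.94°

31.0 dB, 44.9°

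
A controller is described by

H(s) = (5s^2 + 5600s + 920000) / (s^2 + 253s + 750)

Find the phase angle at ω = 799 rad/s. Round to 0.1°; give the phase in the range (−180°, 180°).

Substitute s = j799:
Numerator: 5(j799)^2 + 5600(j799) + 920000 = -2272005 + j4474400
Denominator: (j799)^2 + 253(j799) + 750 = -637651 + j202147
|N| = √(2272005² + 4474400²) ≈ 5.0182e+06, ∠N ≈ 116.92°
|D| = √(637651² + 202147²) ≈ 6.6893e+05, ∠D ≈ 162.41°
∠H = 116.92° − 162.41° = -45.49°

-45.5°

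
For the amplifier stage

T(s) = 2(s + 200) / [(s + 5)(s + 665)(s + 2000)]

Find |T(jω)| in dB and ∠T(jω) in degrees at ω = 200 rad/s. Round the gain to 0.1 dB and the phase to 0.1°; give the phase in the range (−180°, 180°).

At s = jω = j200:
zero (s+200): 200 + j200 → |·| = √(200²+200²) = √80000 ≈ 282.84, ∠ = arctan(200/200) ≈ 45.00°
pole (s+5): 5 + j200 → |·| = √(5²+200²) = √40025 ≈ 200.06, ∠ = arctan(200/5) ≈ 88.57°
pole (s+665): 665 + j200 → |·| = √(665²+200²) = √482225 ≈ 694.42, ∠ = arctan(200/665) ≈ 16.74°
pole (s+2000): 2000 + j200 → |·| = √(2000²+200²) = √4040000 ≈ 2010, ∠ = arctan(200/2000) ≈ 5.71°
|T| = 2 · 282.84 / 2.7924e+08 ≈ 2.0258e-06
Gain = 20 log₁₀(2.0258e-06) ≈ -113.87 dB
∠T = 45.00° − 111.02° = -66.02°

-113.9 dB, -66.0°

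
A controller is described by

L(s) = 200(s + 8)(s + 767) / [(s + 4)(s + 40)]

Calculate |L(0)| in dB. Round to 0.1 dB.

77.7 dB

L(0) = 200·8·767 / (4·40) = 7670
20 log₁₀(7670) ≈ 77.70 dB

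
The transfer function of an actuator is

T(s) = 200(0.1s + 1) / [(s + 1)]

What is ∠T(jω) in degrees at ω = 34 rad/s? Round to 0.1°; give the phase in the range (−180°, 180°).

-14.7°

At ω = 34 rad/s:
zero (1 + j34·0.1) = 1 + j3.4 → |·| ≈ 3.544, ∠ ≈ 73.61°
pole (1 + j34·1) = 1 + j34 → |·| ≈ 34.015, ∠ ≈ 88.32°
∠T = (73.61°) − (88.32°) = -14.71°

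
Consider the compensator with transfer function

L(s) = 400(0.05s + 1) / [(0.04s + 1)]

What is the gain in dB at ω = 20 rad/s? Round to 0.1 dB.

52.9 dB

At ω = 20 rad/s:
zero (1 + j20·0.05) = 1 + j1 → |·| ≈ 1.4142, ∠ ≈ 45.00°
pole (1 + j20·0.04) = 1 + j0.8 → |·| ≈ 1.2806, ∠ ≈ 38.66°
|L| = 400 · 1.4142 / (1.2806) ≈ 441.73
Gain = 20 log₁₀(441.73) ≈ 52.90 dB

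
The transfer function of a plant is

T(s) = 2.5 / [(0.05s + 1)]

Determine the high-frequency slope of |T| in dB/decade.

-20 dB/decade

Each pole contributes −20 dB/decade at high frequency; each zero contributes +20 dB/decade.
Net: 0 zero(s) − 1 pole(s) → -20 dB/decade.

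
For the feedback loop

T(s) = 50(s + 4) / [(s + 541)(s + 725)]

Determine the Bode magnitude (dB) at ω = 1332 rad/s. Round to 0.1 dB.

-30.3 dB

At s = jω = j1332:
zero (s+4): 4 + j1332 → |·| = √(4²+1332²) = √1774240 ≈ 1332, ∠ = arctan(1332/4) ≈ 89.83°
pole (s+541): 541 + j1332 → |·| = √(541²+1332²) = √2066905 ≈ 1437.7, ∠ = arctan(1332/541) ≈ 67.90°
pole (s+725): 725 + j1332 → |·| = √(725²+1332²) = √2299849 ≈ 1516.5, ∠ = arctan(1332/725) ≈ 61.44°
|T| = 50 · 1332 / 2.1803e+06 ≈ 0.030546
Gain = 20 log₁₀(0.030546) ≈ -30.30 dB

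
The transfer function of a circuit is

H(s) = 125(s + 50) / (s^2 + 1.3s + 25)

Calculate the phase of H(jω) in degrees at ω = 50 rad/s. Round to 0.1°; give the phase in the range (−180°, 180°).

At s = jω = j50:
zero (s+50): 50 + j50 → |·| = √(50²+50²) = √5000 ≈ 70.711, ∠ = arctan(50/50) ≈ 45.00°
quadratic: (j50)² + 1.3·j50 + 25 = -2475 + j65 → |·| ≈ 2475.9, ∠ ≈ 178.50°
∠H = 45.00° − 178.50° = -133.50°

-133.5°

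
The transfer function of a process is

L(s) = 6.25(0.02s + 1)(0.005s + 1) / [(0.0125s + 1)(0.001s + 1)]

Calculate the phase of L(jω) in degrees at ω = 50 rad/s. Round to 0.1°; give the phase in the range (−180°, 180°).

24.2°

At ω = 50 rad/s:
zero (1 + j50·0.02) = 1 + j1 → |·| ≈ 1.4142, ∠ ≈ 45.00°
zero (1 + j50·0.005) = 1 + j0.25 → |·| ≈ 1.0308, ∠ ≈ 14.04°
pole (1 + j50·0.0125) = 1 + j0.625 → |·| ≈ 1.1792, ∠ ≈ 32.01°
pole (1 + j50·0.001) = 1 + j0.05 → |·| ≈ 1.0012, ∠ ≈ 2.86°
∠L = (45.00° + 14.04°) − (32.01° + 2.86°) = 24.17°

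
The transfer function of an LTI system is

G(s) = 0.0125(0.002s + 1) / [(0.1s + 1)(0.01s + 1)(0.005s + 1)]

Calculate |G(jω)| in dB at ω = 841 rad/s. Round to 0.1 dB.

At ω = 841 rad/s:
zero (1 + j841·0.002) = 1 + j1.682 → |·| ≈ 1.9568, ∠ ≈ 59.27°
pole (1 + j841·0.1) = 1 + j84.1 → |·| ≈ 84.106, ∠ ≈ 89.32°
pole (1 + j841·0.01) = 1 + j8.41 → |·| ≈ 8.4692, ∠ ≈ 83.22°
pole (1 + j841·0.005) = 1 + j4.205 → |·| ≈ 4.3223, ∠ ≈ 76.62°
|G| = 0.0125 · 1.9568 / (84.106 · 8.4692 · 4.3223) ≈ 7.9446e-06
Gain = 20 log₁₀(7.9446e-06) ≈ -102.00 dB

-102.0 dB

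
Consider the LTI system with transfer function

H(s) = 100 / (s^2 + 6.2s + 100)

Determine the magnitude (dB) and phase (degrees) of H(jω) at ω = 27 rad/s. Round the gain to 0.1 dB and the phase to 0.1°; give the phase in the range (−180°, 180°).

At s = jω = j27:
quadratic: (j27)² + 6.2·j27 + 100 = -629 + j167.4 → |·| ≈ 650.89, ∠ ≈ 165.10°
|H| = 100 / 650.89 ≈ 0.15364
Gain = 20 log₁₀(0.15364) ≈ -16.27 dB
∠H = 0.00° − 165.10° = -165.10°

-16.3 dB, -165.1°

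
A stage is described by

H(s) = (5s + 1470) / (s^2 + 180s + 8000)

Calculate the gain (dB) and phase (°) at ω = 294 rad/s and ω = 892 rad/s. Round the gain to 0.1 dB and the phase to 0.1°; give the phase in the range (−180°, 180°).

Substitute s = j294:
Numerator: 5(j294) + 1470 = 1470 + j1470
Denominator: (j294)^2 + 180(j294) + 8000 = -78436 + j52920
|N| = √(1470² + 1470²) ≈ 2078.9, ∠N ≈ 45.00°
|D| = √(78436² + 52920²) ≈ 94619, ∠D ≈ 145.99°
|H| = 2078.9 / 94619 ≈ 0.021971
Gain = 20 log₁₀(0.021971) ≈ -33.16 dB
∠H = 45.00° − 145.99° = -100.99°

Substitute s = j892:
Numerator: 5(j892) + 1470 = 1470 + j4460
Denominator: (j892)^2 + 180(j892) + 8000 = -787664 + j160560
|N| = √(1470² + 4460²) ≈ 4696, ∠N ≈ 71.76°
|D| = √(787664² + 160560²) ≈ 8.0386e+05, ∠D ≈ 168.48°
|H| = 4696 / 8.0386e+05 ≈ 0.0058418
Gain = 20 log₁₀(0.0058418) ≈ -44.67 dB
∠H = 71.76° − 168.48° = -96.72°

ω = 294: -33.2 dB, -101.0°; ω = 892: -44.7 dB, -96.7°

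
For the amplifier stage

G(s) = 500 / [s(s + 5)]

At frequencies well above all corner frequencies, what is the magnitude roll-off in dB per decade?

-40 dB/decade

Each pole contributes −20 dB/decade at high frequency; each zero contributes +20 dB/decade.
Net: 0 zero(s) − 2 pole(s) → -40 dB/decade.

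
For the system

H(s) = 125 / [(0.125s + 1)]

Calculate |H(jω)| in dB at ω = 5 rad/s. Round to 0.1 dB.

40.5 dB

At ω = 5 rad/s:
pole (1 + j5·0.125) = 1 + j0.625 → |·| ≈ 1.1792, ∠ ≈ 32.01°
|H| = 125 · 1 / (1.1792) ≈ 106
Gain = 20 log₁₀(106) ≈ 40.51 dB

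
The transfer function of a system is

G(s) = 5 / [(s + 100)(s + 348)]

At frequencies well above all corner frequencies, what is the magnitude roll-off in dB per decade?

Each pole contributes −20 dB/decade at high frequency; each zero contributes +20 dB/decade.
Net: 0 zero(s) − 2 pole(s) → -40 dB/decade.

-40 dB/decade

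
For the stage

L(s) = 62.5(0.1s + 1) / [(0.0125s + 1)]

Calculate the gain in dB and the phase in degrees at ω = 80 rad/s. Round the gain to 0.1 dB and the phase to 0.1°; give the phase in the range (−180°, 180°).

At ω = 80 rad/s:
zero (1 + j80·0.1) = 1 + j8 → |·| ≈ 8.0623, ∠ ≈ 82.87°
pole (1 + j80·0.0125) = 1 + j1 → |·| ≈ 1.4142, ∠ ≈ 45.00°
|L| = 62.5 · 8.0623 / (1.4142) ≈ 356.31
Gain = 20 log₁₀(356.31) ≈ 51.04 dB
∠L = (82.87°) − (45.00°) = 37.87°

51.0 dB, 37.9°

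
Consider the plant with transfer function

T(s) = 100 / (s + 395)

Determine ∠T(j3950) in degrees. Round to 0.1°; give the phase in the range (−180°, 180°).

-84.3°

Substitute s = j3950:
Numerator: 100 = 100 + j0
Denominator: (j3950) + 395 = 395 + j3950
|N| = √(100² + 0²) ≈ 100, ∠N ≈ 0.00°
|D| = √(395² + 3950²) ≈ 3969.7, ∠D ≈ 84.29°
∠T = 0.00° − 84.29° = -84.29°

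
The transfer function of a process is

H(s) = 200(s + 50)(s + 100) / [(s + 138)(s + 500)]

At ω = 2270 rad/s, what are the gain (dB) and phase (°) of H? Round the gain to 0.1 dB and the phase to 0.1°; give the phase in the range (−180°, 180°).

At s = jω = j2270:
zero (s+50): 50 + j2270 → |·| = √(50²+2270²) = √5155400 ≈ 2270.6, ∠ = arctan(2270/50) ≈ 88.74°
zero (s+100): 100 + j2270 → |·| = √(100²+2270²) = √5162900 ≈ 2272.2, ∠ = arctan(2270/100) ≈ 87.48°
pole (s+138): 138 + j2270 → |·| = √(138²+2270²) = √5171944 ≈ 2274.2, ∠ = arctan(2270/138) ≈ 86.52°
pole (s+500): 500 + j2270 → |·| = √(500²+2270²) = √5402900 ≈ 2324.4, ∠ = arctan(2270/500) ≈ 77.58°
|H| = 200 · 5.1593e+06 / 5.2862e+06 ≈ 195.2
Gain = 20 log₁₀(195.2) ≈ 45.81 dB
∠H = 176.22° − 164.10° = 12.12°

45.8 dB, 12.1°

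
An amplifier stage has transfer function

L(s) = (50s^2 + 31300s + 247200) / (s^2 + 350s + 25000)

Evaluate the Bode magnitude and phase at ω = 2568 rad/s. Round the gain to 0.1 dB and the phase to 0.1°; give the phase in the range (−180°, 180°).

Substitute s = j2568:
Numerator: 50(j2568)^2 + 31300(j2568) + 247200 = -329484000 + j80378400
Denominator: (j2568)^2 + 350(j2568) + 25000 = -6569624 + j898800
|N| = √(329484000² + 80378400²) ≈ 3.3915e+08, ∠N ≈ 166.29°
|D| = √(6569624² + 898800²) ≈ 6.6308e+06, ∠D ≈ 172.21°
|L| = 3.3915e+08 / 6.6308e+06 ≈ 51.148
Gain = 20 log₁₀(51.148) ≈ 34.18 dB
∠L = 166.29° − 172.21° = -5.92°

34.2 dB, -5.9°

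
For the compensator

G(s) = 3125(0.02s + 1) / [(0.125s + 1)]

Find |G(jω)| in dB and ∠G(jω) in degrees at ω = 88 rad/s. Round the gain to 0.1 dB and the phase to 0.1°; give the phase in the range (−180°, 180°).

55.2 dB, -24.4°

At ω = 88 rad/s:
zero (1 + j88·0.02) = 1 + j1.76 → |·| ≈ 2.0243, ∠ ≈ 60.40°
pole (1 + j88·0.125) = 1 + j11 → |·| ≈ 11.045, ∠ ≈ 84.81°
|G| = 3125 · 2.0243 / (11.045) ≈ 572.74
Gain = 20 log₁₀(572.74) ≈ 55.16 dB
∠G = (60.40°) − (84.81°) = -24.41°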